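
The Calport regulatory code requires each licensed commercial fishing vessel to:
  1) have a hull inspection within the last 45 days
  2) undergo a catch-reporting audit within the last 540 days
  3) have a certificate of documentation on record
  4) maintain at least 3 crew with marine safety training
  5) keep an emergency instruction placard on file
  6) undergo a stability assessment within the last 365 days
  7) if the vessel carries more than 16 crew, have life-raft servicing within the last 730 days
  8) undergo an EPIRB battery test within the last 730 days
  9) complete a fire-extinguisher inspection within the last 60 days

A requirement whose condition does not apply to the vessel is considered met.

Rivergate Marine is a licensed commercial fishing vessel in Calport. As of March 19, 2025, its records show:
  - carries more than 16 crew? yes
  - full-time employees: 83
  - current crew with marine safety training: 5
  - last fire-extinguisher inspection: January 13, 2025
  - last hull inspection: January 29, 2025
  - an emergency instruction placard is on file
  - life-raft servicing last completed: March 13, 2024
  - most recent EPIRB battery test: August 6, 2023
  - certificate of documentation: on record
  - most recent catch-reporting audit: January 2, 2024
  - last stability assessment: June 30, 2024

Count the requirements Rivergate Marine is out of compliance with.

1. hull inspection 49 days ago vs limit 45 → not met
2. catch-reporting audit 442 days ago vs limit 540 → met
3. certificate of documentation present → met
4. crew with marine safety training 5 ≥ 3 → met
5. emergency instruction placard present → met
6. stability assessment 262 days ago vs limit 365 → met
7. condition 'carries more than 16 crew' holds; life-raft servicing 371 days ago vs limit 730 → met
8. EPIRB battery test 591 days ago vs limit 730 → met
9. fire-extinguisher inspection 65 days ago vs limit 60 → not met
Not met: 2 of 9

2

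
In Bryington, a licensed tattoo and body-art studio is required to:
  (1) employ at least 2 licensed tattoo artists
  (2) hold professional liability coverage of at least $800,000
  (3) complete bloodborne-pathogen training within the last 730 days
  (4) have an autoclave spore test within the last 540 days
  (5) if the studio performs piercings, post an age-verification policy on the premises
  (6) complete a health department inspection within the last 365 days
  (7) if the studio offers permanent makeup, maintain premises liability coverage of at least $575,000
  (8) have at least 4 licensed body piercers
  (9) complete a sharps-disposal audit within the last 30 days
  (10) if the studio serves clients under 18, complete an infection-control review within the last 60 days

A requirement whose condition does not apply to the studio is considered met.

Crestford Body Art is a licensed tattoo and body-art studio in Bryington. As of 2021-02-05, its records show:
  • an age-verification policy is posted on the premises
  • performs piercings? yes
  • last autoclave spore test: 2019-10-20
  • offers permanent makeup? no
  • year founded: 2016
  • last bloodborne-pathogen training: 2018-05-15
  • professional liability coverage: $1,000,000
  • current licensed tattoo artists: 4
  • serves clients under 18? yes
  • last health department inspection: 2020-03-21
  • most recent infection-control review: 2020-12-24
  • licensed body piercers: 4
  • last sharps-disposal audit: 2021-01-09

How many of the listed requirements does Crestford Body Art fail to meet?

1. licensed tattoo artists 4 ≥ 2 → met
2. professional liability coverage $1,000,000 ≥ $800,000 → met
3. bloodborne-pathogen training 997 days ago vs limit 730 → not met
4. autoclave spore test 474 days ago vs limit 540 → met
5. condition 'performs piercings' holds; age-verification policy present → met
6. health department inspection 321 days ago vs limit 365 → met
7. condition 'offers permanent makeup' does not hold → requirement n/a → met
8. licensed body piercers 4 ≥ 4 → met
9. sharps-disposal audit 27 days ago vs limit 30 → met
10. condition 'serves clients under 18' holds; infection-control review 43 days ago vs limit 60 → met
Not met: 1 of 10

1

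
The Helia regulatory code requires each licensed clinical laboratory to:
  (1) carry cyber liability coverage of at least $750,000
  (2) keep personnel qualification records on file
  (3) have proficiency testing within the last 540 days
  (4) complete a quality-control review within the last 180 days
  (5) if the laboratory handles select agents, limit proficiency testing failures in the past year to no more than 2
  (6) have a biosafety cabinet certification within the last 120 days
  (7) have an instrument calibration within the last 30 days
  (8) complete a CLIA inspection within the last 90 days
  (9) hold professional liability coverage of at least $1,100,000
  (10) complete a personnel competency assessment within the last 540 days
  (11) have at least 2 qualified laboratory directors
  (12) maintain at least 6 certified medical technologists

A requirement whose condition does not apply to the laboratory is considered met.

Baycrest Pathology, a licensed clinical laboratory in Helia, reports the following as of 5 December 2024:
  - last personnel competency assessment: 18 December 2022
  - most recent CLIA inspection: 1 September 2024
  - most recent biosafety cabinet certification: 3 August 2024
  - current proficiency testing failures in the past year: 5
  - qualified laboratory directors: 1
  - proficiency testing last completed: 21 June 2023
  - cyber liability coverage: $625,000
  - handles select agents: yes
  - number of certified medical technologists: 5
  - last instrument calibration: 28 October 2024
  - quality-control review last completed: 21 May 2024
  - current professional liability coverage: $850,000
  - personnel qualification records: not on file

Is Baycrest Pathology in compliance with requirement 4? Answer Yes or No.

No

4. quality-control review 198 days ago vs limit 180 → not met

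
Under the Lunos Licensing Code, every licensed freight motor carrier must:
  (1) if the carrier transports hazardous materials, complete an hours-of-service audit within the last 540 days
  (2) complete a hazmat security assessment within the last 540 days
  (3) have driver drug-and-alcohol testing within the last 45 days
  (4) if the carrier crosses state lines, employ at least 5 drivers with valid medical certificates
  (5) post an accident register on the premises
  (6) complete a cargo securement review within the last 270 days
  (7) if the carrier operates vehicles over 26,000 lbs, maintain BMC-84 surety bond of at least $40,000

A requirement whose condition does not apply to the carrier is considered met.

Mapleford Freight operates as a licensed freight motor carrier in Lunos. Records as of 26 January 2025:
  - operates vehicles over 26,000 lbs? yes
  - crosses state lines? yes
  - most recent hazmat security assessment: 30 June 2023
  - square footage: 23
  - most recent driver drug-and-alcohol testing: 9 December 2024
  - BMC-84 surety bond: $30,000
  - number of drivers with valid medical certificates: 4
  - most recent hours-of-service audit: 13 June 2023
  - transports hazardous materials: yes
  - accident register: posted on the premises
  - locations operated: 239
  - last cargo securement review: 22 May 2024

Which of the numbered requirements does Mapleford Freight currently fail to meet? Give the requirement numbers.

1, 2, 3, 4, 7

1. condition 'transports hazardous materials' holds; hours-of-service audit 593 days ago vs limit 540 → not met
2. hazmat security assessment 576 days ago vs limit 540 → not met
3. driver drug-and-alcohol testing 48 days ago vs limit 45 → not met
4. condition 'crosses state lines' holds; drivers with valid medical certificates 4 < 5 → not met
5. accident register present → met
6. cargo securement review 249 days ago vs limit 270 → met
7. condition 'operates vehicles over 26,000 lbs' holds; BMC-84 surety bond $30,000 < $40,000 → not met
Not met: 1, 2, 3, 4, 7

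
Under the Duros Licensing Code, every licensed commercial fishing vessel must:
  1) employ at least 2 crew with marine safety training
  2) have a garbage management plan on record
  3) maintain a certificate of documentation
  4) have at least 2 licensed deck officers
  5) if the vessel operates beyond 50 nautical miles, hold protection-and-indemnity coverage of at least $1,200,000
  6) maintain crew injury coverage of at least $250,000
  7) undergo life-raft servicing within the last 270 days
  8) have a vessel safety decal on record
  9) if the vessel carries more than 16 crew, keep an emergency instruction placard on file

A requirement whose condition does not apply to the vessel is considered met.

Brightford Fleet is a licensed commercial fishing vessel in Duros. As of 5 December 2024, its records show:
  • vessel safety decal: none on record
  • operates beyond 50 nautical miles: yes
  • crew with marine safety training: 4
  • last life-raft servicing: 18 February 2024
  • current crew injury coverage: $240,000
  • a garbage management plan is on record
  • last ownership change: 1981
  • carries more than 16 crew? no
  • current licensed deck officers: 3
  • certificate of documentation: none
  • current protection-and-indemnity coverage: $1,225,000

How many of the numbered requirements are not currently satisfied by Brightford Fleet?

4

1. crew with marine safety training 4 ≥ 2 → met
2. garbage management plan present → met
3. certificate of documentation absent → not met
4. licensed deck officers 3 ≥ 2 → met
5. condition 'operates beyond 50 nautical miles' holds; protection-and-indemnity coverage $1,225,000 ≥ $1,200,000 → met
6. crew injury coverage $240,000 < $250,000 → not met
7. life-raft servicing 291 days ago vs limit 270 → not met
8. vessel safety decal absent → not met
9. condition 'carries more than 16 crew' does not hold → requirement n/a → met
Not met: 4 of 9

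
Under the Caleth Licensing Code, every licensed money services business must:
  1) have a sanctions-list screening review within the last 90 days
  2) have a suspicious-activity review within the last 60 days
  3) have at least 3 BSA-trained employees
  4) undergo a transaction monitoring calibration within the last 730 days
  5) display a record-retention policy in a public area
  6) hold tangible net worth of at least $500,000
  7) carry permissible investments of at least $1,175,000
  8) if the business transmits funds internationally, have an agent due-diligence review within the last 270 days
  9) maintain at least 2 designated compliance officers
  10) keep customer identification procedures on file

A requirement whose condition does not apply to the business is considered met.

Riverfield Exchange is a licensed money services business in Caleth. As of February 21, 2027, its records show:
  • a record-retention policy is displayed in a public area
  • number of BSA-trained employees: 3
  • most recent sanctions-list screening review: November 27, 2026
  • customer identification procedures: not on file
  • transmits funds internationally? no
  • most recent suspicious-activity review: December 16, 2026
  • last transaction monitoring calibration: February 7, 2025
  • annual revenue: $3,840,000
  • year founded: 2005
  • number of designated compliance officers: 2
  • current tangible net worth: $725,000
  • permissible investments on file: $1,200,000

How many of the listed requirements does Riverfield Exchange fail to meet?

3

1. sanctions-list screening review 86 days ago vs limit 90 → met
2. suspicious-activity review 67 days ago vs limit 60 → not met
3. BSA-trained employees 3 ≥ 3 → met
4. transaction monitoring calibration 744 days ago vs limit 730 → not met
5. record-retention policy present → met
6. tangible net worth $725,000 ≥ $500,000 → met
7. permissible investments $1,200,000 ≥ $1,175,000 → met
8. condition 'transmits funds internationally' does not hold → requirement n/a → met
9. designated compliance officers 2 ≥ 2 → met
10. customer identification procedures absent → not met
Not met: 3 of 10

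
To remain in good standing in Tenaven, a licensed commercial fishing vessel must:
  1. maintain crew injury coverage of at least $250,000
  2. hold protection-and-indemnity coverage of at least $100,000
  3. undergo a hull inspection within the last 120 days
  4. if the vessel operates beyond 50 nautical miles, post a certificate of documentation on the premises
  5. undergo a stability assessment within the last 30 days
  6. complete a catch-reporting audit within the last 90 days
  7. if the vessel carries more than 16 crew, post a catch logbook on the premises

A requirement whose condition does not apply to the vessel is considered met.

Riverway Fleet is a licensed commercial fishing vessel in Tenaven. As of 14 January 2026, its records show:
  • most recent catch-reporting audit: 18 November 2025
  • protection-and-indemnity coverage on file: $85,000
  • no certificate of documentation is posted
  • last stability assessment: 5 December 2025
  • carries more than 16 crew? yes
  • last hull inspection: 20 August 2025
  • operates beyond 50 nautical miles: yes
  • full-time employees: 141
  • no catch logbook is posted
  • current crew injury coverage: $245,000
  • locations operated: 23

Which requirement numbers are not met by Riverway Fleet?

1, 2, 3, 4, 5, 7

1. crew injury coverage $245,000 < $250,000 → not met
2. protection-and-indemnity coverage $85,000 < $100,000 → not met
3. hull inspection 147 days ago vs limit 120 → not met
4. condition 'operates beyond 50 nautical miles' holds; certificate of documentation absent → not met
5. stability assessment 40 days ago vs limit 30 → not met
6. catch-reporting audit 57 days ago vs limit 90 → met
7. condition 'carries more than 16 crew' holds; catch logbook absent → not met
Not met: 1, 2, 3, 4, 5, 7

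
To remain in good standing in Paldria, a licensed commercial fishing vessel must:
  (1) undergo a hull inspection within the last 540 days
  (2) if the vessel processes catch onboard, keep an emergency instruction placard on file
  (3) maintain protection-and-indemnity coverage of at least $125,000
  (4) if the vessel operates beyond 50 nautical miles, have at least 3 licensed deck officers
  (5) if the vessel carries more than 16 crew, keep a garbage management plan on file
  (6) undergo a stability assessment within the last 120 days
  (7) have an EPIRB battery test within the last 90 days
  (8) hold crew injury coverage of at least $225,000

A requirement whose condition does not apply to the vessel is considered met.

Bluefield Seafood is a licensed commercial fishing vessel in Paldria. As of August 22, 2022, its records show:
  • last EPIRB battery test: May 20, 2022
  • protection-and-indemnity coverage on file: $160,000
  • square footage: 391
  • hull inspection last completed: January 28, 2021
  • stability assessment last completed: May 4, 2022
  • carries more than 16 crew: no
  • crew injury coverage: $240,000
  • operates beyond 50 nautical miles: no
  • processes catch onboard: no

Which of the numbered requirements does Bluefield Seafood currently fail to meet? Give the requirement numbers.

1. hull inspection 571 days ago vs limit 540 → not met
2. condition 'processes catch onboard' does not hold → requirement n/a → met
3. protection-and-indemnity coverage $160,000 ≥ $125,000 → met
4. condition 'operates beyond 50 nautical miles' does not hold → requirement n/a → met
5. condition 'carries more than 16 crew' does not hold → requirement n/a → met
6. stability assessment 110 days ago vs limit 120 → met
7. EPIRB battery test 94 days ago vs limit 90 → not met
8. crew injury coverage $240,000 ≥ $225,000 → met
Not met: 1, 7

1, 7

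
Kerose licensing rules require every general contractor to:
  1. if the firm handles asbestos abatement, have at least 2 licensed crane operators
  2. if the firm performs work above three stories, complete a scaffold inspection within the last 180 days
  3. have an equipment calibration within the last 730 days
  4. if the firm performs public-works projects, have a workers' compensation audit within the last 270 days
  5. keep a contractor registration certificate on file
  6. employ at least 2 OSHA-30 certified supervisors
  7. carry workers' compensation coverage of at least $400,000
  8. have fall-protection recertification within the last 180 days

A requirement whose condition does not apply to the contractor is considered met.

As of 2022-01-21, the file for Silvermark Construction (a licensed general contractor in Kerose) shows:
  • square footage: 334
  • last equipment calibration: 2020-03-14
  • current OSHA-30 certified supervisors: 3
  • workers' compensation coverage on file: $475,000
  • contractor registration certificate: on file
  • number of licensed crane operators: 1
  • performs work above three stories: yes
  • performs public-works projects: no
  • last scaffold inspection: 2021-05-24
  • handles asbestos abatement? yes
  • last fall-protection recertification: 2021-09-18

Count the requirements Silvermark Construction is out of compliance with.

1. condition 'handles asbestos abatement' holds; licensed crane operators 1 < 2 → not met
2. condition 'performs work above three stories' holds; scaffold inspection 242 days ago vs limit 180 → not met
3. equipment calibration 678 days ago vs limit 730 → met
4. condition 'performs public-works projects' does not hold → requirement n/a → met
5. contractor registration certificate present → met
6. OSHA-30 certified supervisors 3 ≥ 2 → met
7. workers' compensation coverage $475,000 ≥ $400,000 → met
8. fall-protection recertification 125 days ago vs limit 180 → met
Not met: 2 of 8

2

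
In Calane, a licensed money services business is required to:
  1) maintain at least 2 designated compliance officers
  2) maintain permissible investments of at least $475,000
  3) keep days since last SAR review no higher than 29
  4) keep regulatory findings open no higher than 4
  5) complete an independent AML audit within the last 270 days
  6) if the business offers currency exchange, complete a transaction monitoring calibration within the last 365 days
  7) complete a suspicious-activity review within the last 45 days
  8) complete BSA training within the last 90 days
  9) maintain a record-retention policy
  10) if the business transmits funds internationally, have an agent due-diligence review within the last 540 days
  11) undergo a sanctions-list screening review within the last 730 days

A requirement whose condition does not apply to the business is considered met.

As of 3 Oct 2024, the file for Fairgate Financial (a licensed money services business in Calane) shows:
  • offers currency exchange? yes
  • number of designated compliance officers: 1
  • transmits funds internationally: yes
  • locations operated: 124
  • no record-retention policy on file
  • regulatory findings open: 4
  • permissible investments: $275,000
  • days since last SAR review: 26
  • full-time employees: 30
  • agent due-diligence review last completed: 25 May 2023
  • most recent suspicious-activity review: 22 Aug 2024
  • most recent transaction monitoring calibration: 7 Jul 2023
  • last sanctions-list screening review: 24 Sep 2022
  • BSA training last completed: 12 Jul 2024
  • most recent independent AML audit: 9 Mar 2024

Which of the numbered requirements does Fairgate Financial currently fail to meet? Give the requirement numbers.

1. designated compliance officers 1 < 2 → not met
2. permissible investments $275,000 < $475,000 → not met
3. days since last SAR review 26 ≤ 29 → met
4. regulatory findings open 4 ≤ 4 → met
5. independent AML audit 208 days ago vs limit 270 → met
6. condition 'offers currency exchange' holds; transaction monitoring calibration 454 days ago vs limit 365 → not met
7. suspicious-activity review 42 days ago vs limit 45 → met
8. BSA training 83 days ago vs limit 90 → met
9. record-retention policy absent → not met
10. condition 'transmits funds internationally' holds; agent due-diligence review 497 days ago vs limit 540 → met
11. sanctions-list screening review 740 days ago vs limit 730 → not met
Not met: 1, 2, 6, 9, 11

1, 2, 6, 9, 11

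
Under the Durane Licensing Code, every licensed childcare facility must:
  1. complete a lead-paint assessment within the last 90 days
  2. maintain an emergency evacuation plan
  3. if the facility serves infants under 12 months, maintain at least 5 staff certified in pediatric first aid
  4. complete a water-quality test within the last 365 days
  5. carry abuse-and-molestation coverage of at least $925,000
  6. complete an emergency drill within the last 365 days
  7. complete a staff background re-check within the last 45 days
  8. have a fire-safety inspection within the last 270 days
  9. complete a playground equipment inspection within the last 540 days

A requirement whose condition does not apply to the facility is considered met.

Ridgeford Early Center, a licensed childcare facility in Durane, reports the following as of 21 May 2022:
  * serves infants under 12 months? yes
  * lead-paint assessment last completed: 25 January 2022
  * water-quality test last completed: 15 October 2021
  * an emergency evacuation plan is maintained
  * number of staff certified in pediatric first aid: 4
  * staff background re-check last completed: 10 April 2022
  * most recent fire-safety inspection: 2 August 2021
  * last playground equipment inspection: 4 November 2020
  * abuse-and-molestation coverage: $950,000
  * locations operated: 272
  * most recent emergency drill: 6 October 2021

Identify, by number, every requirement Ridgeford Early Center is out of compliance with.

1. lead-paint assessment 116 days ago vs limit 90 → not met
2. emergency evacuation plan present → met
3. condition 'serves infants under 12 months' holds; staff certified in pediatric first aid 4 < 5 → not met
4. water-quality test 218 days ago vs limit 365 → met
5. abuse-and-molestation coverage $950,000 ≥ $925,000 → met
6. emergency drill 227 days ago vs limit 365 → met
7. staff background re-check 41 days ago vs limit 45 → met
8. fire-safety inspection 292 days ago vs limit 270 → not met
9. playground equipment inspection 563 days ago vs limit 540 → not met
Not met: 1, 3, 8, 9

1, 3, 8, 9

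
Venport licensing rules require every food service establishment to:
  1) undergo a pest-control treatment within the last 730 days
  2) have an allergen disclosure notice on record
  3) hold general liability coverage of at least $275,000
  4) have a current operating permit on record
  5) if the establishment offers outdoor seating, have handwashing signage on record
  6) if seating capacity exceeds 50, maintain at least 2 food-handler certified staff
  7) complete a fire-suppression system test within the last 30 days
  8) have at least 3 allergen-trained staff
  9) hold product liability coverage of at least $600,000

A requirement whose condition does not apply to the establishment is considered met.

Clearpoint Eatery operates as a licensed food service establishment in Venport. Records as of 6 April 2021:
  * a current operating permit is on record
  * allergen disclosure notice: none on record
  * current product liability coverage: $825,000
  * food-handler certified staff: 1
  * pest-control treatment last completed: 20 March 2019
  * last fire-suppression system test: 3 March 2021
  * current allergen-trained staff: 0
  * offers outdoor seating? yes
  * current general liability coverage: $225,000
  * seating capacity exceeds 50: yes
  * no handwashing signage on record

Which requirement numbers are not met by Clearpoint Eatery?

1, 2, 3, 5, 6, 7, 8

1. pest-control treatment 748 days ago vs limit 730 → not met
2. allergen disclosure notice absent → not met
3. general liability coverage $225,000 < $275,000 → not met
4. current operating permit present → met
5. condition 'offers outdoor seating' holds; handwashing signage absent → not met
6. condition 'seating capacity exceeds 50' holds; food-handler certified staff 1 < 2 → not met
7. fire-suppression system test 34 days ago vs limit 30 → not met
8. allergen-trained staff 0 < 3 → not met
9. product liability coverage $825,000 ≥ $600,000 → met
Not met: 1, 2, 3, 5, 6, 7, 8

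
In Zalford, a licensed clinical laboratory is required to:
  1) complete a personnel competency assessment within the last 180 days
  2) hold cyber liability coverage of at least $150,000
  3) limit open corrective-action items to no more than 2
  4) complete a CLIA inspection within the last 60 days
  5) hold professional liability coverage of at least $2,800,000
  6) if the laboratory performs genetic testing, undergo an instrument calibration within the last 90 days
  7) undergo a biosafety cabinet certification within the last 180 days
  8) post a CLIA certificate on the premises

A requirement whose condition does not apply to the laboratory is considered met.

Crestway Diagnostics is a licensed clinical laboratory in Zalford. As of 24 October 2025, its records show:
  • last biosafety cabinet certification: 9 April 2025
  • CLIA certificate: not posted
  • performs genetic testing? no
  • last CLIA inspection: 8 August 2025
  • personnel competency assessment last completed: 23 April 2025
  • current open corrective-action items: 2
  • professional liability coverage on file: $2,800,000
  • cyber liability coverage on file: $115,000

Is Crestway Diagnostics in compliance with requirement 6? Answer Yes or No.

Yes

6. condition 'performs genetic testing' does not hold → requirement n/a → met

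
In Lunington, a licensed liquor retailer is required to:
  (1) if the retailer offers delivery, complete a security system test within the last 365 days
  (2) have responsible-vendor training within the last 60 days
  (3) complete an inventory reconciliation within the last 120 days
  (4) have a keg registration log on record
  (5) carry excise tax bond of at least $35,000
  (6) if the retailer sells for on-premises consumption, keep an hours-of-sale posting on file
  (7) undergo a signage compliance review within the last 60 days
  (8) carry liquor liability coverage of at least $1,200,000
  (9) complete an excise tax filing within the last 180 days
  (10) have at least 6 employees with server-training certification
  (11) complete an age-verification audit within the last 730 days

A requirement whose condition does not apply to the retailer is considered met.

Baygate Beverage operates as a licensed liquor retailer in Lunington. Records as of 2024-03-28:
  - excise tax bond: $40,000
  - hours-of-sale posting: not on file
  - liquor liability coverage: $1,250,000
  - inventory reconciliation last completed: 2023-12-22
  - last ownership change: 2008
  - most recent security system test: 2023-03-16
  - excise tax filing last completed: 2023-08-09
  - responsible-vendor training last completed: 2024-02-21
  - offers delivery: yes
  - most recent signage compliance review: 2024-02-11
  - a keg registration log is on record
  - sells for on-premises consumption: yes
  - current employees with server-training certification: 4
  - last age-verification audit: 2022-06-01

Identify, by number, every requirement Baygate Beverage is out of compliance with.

1. condition 'offers delivery' holds; security system test 378 days ago vs limit 365 → not met
2. responsible-vendor training 36 days ago vs limit 60 → met
3. inventory reconciliation 97 days ago vs limit 120 → met
4. keg registration log present → met
5. excise tax bond $40,000 ≥ $35,000 → met
6. condition 'sells for on-premises consumption' holds; hours-of-sale posting absent → not met
7. signage compliance review 46 days ago vs limit 60 → met
8. liquor liability coverage $1,250,000 ≥ $1,200,000 → met
9. excise tax filing 232 days ago vs limit 180 → not met
10. employees with server-training certification 4 < 6 → not met
11. age-verification audit 666 days ago vs limit 730 → met
Not met: 1, 6, 9, 10

1, 6, 9, 10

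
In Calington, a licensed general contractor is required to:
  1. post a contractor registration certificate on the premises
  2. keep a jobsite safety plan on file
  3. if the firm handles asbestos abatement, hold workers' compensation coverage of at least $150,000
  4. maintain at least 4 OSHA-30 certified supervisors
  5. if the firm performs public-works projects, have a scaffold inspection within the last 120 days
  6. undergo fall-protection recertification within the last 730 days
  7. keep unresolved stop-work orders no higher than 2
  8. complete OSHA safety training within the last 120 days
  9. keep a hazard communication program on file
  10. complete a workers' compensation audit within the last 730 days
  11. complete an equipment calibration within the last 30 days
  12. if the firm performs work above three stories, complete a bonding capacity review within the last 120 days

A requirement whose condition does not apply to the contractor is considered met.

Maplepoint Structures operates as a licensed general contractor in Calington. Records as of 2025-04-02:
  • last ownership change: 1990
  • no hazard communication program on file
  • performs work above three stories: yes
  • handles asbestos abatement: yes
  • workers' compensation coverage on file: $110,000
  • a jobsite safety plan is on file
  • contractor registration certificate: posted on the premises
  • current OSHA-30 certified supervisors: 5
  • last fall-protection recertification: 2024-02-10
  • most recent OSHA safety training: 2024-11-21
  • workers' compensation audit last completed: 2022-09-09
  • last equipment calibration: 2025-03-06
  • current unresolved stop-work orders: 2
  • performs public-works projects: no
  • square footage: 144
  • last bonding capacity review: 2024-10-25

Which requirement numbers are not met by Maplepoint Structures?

3, 8, 9, 10, 12

1. contractor registration certificate present → met
2. jobsite safety plan present → met
3. condition 'handles asbestos abatement' holds; workers' compensation coverage $110,000 < $150,000 → not met
4. OSHA-30 certified supervisors 5 ≥ 4 → met
5. condition 'performs public-works projects' does not hold → requirement n/a → met
6. fall-protection recertification 417 days ago vs limit 730 → met
7. unresolved stop-work orders 2 ≤ 2 → met
8. OSHA safety training 132 days ago vs limit 120 → not met
9. hazard communication program absent → not met
10. workers' compensation audit 936 days ago vs limit 730 → not met
11. equipment calibration 27 days ago vs limit 30 → met
12. condition 'performs work above three stories' holds; bonding capacity review 159 days ago vs limit 120 → not met
Not met: 3, 8, 9, 10, 12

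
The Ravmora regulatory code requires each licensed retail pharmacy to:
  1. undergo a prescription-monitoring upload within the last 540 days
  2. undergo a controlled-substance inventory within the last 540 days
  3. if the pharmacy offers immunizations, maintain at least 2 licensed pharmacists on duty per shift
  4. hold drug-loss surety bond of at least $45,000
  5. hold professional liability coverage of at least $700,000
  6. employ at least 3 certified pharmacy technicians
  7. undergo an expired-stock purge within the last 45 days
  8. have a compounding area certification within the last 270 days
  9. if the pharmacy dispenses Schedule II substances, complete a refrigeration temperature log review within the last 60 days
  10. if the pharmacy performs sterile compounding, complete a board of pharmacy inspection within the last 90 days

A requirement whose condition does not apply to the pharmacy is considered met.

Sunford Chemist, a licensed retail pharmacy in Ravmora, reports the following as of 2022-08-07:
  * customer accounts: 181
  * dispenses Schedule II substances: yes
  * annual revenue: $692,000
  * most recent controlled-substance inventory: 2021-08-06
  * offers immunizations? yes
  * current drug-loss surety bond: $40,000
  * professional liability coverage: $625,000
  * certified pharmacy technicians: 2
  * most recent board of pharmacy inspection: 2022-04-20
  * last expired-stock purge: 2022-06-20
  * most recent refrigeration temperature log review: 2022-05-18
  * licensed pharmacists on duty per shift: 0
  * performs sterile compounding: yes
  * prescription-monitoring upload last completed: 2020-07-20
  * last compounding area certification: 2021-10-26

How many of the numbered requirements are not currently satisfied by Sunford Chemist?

1. prescription-monitoring upload 748 days ago vs limit 540 → not met
2. controlled-substance inventory 366 days ago vs limit 540 → met
3. condition 'offers immunizations' holds; licensed pharmacists on duty per shift 0 < 2 → not met
4. drug-loss surety bond $40,000 < $45,000 → not met
5. professional liability coverage $625,000 < $700,000 → not met
6. certified pharmacy technicians 2 < 3 → not met
7. expired-stock purge 48 days ago vs limit 45 → not met
8. compounding area certification 285 days ago vs limit 270 → not met
9. condition 'dispenses Schedule II substances' holds; refrigeration temperature log review 81 days ago vs limit 60 → not met
10. condition 'performs sterile compounding' holds; board of pharmacy inspection 109 days ago vs limit 90 → not met
Not met: 9 of 10

9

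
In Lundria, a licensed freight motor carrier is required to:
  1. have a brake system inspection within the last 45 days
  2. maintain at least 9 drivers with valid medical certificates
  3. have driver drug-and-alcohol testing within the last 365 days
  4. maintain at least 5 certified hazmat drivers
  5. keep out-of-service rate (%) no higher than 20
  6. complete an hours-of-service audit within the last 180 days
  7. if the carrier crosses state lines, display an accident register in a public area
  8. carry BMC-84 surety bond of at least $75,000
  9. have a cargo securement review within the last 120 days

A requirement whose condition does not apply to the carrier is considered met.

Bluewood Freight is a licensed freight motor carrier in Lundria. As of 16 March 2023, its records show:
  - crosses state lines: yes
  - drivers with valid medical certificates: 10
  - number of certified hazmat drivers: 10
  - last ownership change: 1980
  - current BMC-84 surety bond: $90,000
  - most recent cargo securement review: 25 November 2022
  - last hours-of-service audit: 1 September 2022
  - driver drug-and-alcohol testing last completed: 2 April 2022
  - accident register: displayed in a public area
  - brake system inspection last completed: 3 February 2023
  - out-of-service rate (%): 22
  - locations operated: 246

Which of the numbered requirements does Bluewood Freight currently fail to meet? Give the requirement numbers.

1. brake system inspection 41 days ago vs limit 45 → met
2. drivers with valid medical certificates 10 ≥ 9 → met
3. driver drug-and-alcohol testing 348 days ago vs limit 365 → met
4. certified hazmat drivers 10 ≥ 5 → met
5. out-of-service rate (%) 22 > 20 → not met
6. hours-of-service audit 196 days ago vs limit 180 → not met
7. condition 'crosses state lines' holds; accident register present → met
8. BMC-84 surety bond $90,000 ≥ $75,000 → met
9. cargo securement review 111 days ago vs limit 120 → met
Not met: 5, 6

5, 6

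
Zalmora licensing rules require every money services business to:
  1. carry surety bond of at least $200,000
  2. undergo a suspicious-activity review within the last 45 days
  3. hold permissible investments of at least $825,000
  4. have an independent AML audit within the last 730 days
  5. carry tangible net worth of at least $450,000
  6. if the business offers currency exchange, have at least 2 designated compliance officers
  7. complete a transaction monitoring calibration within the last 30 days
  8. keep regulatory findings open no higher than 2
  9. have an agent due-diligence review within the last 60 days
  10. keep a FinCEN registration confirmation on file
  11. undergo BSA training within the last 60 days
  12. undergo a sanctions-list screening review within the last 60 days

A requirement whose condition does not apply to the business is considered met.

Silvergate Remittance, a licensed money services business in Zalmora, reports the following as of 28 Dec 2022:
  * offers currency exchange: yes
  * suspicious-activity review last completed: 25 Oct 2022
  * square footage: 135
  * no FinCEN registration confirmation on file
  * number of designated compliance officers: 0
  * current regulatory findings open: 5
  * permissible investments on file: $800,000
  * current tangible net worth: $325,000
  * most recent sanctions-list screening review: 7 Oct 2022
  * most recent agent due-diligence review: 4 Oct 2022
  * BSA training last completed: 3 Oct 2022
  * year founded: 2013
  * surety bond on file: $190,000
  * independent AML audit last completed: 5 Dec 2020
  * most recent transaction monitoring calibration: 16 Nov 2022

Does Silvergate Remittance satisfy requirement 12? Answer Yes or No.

12. sanctions-list screening review 82 days ago vs limit 60 → not met

No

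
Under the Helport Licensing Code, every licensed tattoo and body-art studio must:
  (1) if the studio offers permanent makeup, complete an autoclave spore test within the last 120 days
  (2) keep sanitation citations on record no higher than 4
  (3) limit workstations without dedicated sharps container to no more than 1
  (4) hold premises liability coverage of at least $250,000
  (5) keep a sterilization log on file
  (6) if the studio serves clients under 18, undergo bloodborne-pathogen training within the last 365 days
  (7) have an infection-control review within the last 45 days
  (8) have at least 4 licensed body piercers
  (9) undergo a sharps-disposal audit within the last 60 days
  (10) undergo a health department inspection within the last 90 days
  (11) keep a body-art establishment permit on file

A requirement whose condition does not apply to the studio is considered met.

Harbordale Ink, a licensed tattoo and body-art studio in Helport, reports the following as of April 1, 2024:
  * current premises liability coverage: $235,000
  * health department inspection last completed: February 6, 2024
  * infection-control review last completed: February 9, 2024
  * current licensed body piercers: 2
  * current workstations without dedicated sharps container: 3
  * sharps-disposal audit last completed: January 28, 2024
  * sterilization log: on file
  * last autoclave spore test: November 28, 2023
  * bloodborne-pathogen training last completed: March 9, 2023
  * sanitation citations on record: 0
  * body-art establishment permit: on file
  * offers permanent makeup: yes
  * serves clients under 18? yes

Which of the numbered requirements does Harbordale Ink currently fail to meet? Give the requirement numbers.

1. condition 'offers permanent makeup' holds; autoclave spore test 125 days ago vs limit 120 → not met
2. sanitation citations on record 0 ≤ 4 → met
3. workstations without dedicated sharps container 3 > 1 → not met
4. premises liability coverage $235,000 < $250,000 → not met
5. sterilization log present → met
6. condition 'serves clients under 18' holds; bloodborne-pathogen training 389 days ago vs limit 365 → not met
7. infection-control review 52 days ago vs limit 45 → not met
8. licensed body piercers 2 < 4 → not met
9. sharps-disposal audit 64 days ago vs limit 60 → not met
10. health department inspection 55 days ago vs limit 90 → met
11. body-art establishment permit present → met
Not met: 1, 3, 4, 6, 7, 8, 9

1, 3, 4, 6, 7, 8, 9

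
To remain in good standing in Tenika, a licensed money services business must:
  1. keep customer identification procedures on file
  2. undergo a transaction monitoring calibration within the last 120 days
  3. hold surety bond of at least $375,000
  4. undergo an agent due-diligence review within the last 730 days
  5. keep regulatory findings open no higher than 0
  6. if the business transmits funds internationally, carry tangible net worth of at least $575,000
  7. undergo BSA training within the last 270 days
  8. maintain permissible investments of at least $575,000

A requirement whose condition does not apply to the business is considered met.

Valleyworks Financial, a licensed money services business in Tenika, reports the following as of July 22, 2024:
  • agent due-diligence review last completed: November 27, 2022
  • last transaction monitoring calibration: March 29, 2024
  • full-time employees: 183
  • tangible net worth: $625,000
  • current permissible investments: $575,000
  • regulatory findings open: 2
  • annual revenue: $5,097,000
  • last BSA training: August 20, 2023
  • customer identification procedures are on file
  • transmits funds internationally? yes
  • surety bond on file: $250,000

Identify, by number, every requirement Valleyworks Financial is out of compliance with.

1. customer identification procedures present → met
2. transaction monitoring calibration 115 days ago vs limit 120 → met
3. surety bond $250,000 < $375,000 → not met
4. agent due-diligence review 603 days ago vs limit 730 → met
5. regulatory findings open 2 > 0 → not met
6. condition 'transmits funds internationally' holds; tangible net worth $625,000 ≥ $575,000 → met
7. BSA training 337 days ago vs limit 270 → not met
8. permissible investments $575,000 ≥ $575,000 → met
Not met: 3, 5, 7

3, 5, 7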